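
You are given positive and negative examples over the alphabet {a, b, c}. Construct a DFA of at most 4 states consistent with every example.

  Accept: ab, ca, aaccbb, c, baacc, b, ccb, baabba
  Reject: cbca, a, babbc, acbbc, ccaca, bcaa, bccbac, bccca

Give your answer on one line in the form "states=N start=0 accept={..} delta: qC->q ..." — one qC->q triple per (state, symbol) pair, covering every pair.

states=4 start=0 accept={1,3} delta: 0a->0 0b->1 0c->1 1a->1 1b->1 1c->2 2a->2 2b->1 2c->3 3a->0 3b->1 3c->0

State merging on the prefix tree: take the shortest (then alphabetical) example prefix whose next move is undefined and point that move at state 0, else 1, else 2, ...; a target is out if some Accept/Reject pair would then sit in one state with the same input left (inseparable). If every existing state is out, open a new one.
a: 0a undefined. 0a->0: ok.
b: 0b undefined. 0b->0: no, ab/a meet in 0. Open state 1: 0b->1.
c: 0c undefined. 0c->0: no, ca/a meet in 0. 0c->1: ok.
ba: 1a undefined. 1a->0: no, ca/a meet in 0. 1a->1: ok.
bc: 1c undefined. 1c->0: no, ab/ccaca meet in 1. 1c->1: no, ab/ccaca meet in 1. Open state 2: 1c->2.
cb: 1b undefined. 1b->0: no, ab/cbca meet in 1. 1b->1: ok.
bca: 2a undefined. 2a->0: no, ab/ccaca meet in 1. 2a->1: no, ab/cbca meet in 1. 2a->2: ok.
bcc: 2c undefined. 2c->0: no, ab/bccca meet in 1. 2c->1: no, ab/ccaca meet in 1. 2c->2: no, baacc/cbca meet in 2. Open state 3: 2c->3.
ccb: 2b undefined. 2b->0: no, ccb/a meet in 0. 2b->1: ok.
bccb: 3b undefined. 3b->0: no, ab/bccbac meet in 1. 3b->1: ok.
bccc: 3c undefined. 3c->0: ok.
ccaca: 3a undefined. 3a->0: ok.
All examples now run through 4 states with every (state, symbol) defined. Accept strings end in {1,3}, Reject strings end in {0,2}; accept={1,3}.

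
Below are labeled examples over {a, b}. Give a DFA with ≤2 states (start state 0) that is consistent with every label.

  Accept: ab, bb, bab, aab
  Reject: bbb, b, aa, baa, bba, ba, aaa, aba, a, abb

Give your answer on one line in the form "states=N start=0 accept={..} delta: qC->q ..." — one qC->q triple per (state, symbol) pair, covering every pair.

states=2 start=0 accept={0} delta: 0a->1 0b->1 1a->1 1b->0

State merging on the prefix tree: take the shortest (then alphabetical) example prefix whose next move is undefined and point that move at state 0, else 1, else 2, ...; a target is out if some Accept/Reject pair would then sit in one state with the same input left (inseparable). If every existing state is out, open a new one.
a: 0a undefined. 0a->0: no, ab/b meet in 0 with "b" left. Open state 1: 0a->1.
b: 0b undefined. 0b->0: no, bb/bbb meet in 0. 0b->1: ok.
aa: 1a undefined. 1a->0: no, bab/b meet in 1. 1a->1: ok.
ab: 1b undefined. 1b->0: ok.
All examples now run through 2 states with every (state, symbol) defined. Accept strings end in {0}, Reject strings end in {1}; accept={0}.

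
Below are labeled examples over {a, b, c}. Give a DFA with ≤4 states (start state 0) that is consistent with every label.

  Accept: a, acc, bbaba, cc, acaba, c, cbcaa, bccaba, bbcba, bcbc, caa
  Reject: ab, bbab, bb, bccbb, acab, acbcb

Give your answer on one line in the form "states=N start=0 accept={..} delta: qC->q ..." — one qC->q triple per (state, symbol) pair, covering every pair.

State merging on the prefix tree: take the shortest (then alphabetical) example prefix whose next move is undefined and point that move at state 0, else 1, else 2, ...; a target is out if some Accept/Reject pair would then sit in one state with the same input left (inseparable). If every existing state is out, open a new one.
a: 0a undefined. 0a->0: ok.
b: 0b undefined. 0b->0: no, a/ab meet in 0. Open state 1: 0b->1.
c: 0c undefined. 0c->0: ok.
bb: 1b undefined. 1b->0: no, a/bb meet in 0. 1b->1: ok.
bc: 1c undefined. 1c->0: ok.
bba: 1a undefined. 1a->0: ok.
All examples now run through 2 states with every (state, symbol) defined. Accept strings end in {0}, Reject strings end in {1}; accept={0}.

states=2 start=0 accept={0} delta: 0a->0 0b->1 0c->0 1a->0 1b->1 1c->0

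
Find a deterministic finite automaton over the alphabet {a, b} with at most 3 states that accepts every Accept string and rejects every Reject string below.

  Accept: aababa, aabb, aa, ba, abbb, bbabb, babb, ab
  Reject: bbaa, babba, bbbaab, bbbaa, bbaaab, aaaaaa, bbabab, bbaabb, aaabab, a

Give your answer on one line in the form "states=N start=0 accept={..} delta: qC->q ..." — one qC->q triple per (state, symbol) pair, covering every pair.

State merging on the prefix tree: take the shortest (then alphabetical) example prefix whose next move is undefined and point that move at state 0, else 1, else 2, ...; a target is out if some Accept/Reject pair would then sit in one state with the same input left (inseparable). If every existing state is out, open a new one.
a: 0a undefined. 0a->0: no, aa/aaaaaa meet in 0. Open state 1: 0a->1.
b: 0b undefined. 0b->0: no, aabb/bbaabb meet in 1 with "abb" left. 0b->1: ok.
aa: 1a undefined. 1a->0: no, aababa/aaaaaa meet in 0. 1a->1: no, aa/aaaaaa meet in 1. Open state 2: 1a->2.
ab: 1b undefined. 1b->0: no, aabb/bbaabb meet in 2 with "bb" left. 1b->1: no, abbb/a meet in 1. 1b->2: ok.
aaa: 2a undefined. 2a->0: ok.
aab: 2b undefined. 2b->0: no, aababa/bbbaab meet in 0. 2b->1: ok.
All examples now run through 3 states with every (state, symbol) defined. Accept strings end in {2}, Reject strings end in {0,1}; accept={2}.

states=3 start=0 accept={2} delta: 0a->1 0b->1 1a->2 1b->2 2a->0 2b->1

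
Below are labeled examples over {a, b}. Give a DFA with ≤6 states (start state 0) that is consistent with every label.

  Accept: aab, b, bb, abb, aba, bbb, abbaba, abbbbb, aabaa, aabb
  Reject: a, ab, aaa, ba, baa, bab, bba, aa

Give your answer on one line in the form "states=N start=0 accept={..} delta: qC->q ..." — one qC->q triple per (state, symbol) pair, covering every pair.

State merging on the prefix tree: take the shortest (then alphabetical) example prefix whose next move is undefined and point that move at state 0, else 1, else 2, ...; a target is out if some Accept/Reject pair would then sit in one state with the same input left (inseparable). If every existing state is out, open a new one.
a: 0a undefined. 0a->0: no, aab/ab meet in 0 with "b" left. Open state 1: 0a->1.
b: 0b undefined. 0b->0: ok.
aa: 1a undefined. 1a->0: no, aab/baa meet in 0. 1a->1: no, aab/ab meet in 1 with "b" left. Open state 2: 1a->2.
ab: 1b undefined. 1b->0: no, b/ab meet in 0. 1b->1: no, abb/a meet in 1. 1b->2: no, aba/aaa meet in 2 with "a" left. Open state 3: 1b->3.
aaa: 2a undefined. 2a->0: no, b/aaa meet in 0. 2a->1: ok.
aab: 2b undefined. 2b->0: no, aabaa/baa meet in 2. 2b->1: no, aab/a meet in 1. 2b->2: no, aab/baa meet in 2. 2b->3: no, aab/ab meet in 3. Open state 4: 2b->4.
aba: 3a undefined. 3a->0: ok.
abb: 3b undefined. 3b->0: ok.
aaba: 4a undefined. 4a->0: no, aabaa/a meet in 1. 4a->1: no, aabaa/baa meet in 2. 4a->2: no, aabaa/a meet in 1. 4a->3: ok.
aabb: 4b undefined. 4b->0: ok.
All examples now run through 5 states with every (state, symbol) defined. Accept strings end in {0,4}, Reject strings end in {1,2,3}; accept={0,4}.

states=5 start=0 accept={0,4} delta: 0a->1 0b->0 1a->2 1b->3 2a->1 2b->4 3a->0 3b->0 4a->3 4b->0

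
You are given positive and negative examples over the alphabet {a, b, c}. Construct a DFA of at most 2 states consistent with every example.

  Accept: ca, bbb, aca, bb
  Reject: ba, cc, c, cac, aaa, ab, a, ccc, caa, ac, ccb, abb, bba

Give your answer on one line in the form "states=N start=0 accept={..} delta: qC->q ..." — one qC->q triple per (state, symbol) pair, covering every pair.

Fold the examples into a partial DFA from state 0: repeatedly fix the first undefined (state, symbol) met by the shortest-then-alphabetical prefix, trying targets in increasing order and rejecting any under which an Accept and a Reject string meet in one state with the same remainder; add a state when all current targets are rejected. Accepting states are where Accept strings end.
a: 0a undefined. 0a->0: no, bb/abb meet in 0 with "bb" left. Open state 1: 0a->1.
b: 0b undefined. 0b->0: ok.
c: 0c undefined. 0c->0: no, ca/ba meet in 1. 0c->1: ok.
aa: 1a undefined. 1a->0: ok.
ab: 1b undefined. 1b->0: no, ca/ab meet in 0. 1b->1: ok.
ac: 1c undefined. 1c->0: no, ca/cc meet in 0. 1c->1: ok.
All examples now run through 2 states with every (state, symbol) defined. Accept strings end in {0}, Reject strings end in {1}; accept={0}.

states=2 start=0 accept={0} delta: 0a->1 0b->0 0c->1 1a->0 1b->1 1c->1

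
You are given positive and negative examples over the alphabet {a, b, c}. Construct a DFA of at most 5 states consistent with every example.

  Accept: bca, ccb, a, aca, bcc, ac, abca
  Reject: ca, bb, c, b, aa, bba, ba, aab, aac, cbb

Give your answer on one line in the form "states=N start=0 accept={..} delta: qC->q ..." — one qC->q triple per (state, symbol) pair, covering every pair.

State merging on the prefix tree: take the shortest (then alphabetical) example prefix whose next move is undefined and point that move at state 0, else 1, else 2, ...; a target is out if some Accept/Reject pair would then sit in one state with the same input left (inseparable). If every existing state is out, open a new one.
a: 0a undefined. 0a->0: no, a/aa meet in 0. Open state 1: 0a->1.
b: 0b undefined. 0b->0: no, bca/ca meet in 0 with "ca" left. 0b->1: no, a/b meet in 1. Open state 2: 0b->2.
c: 0c undefined. 0c->0: no, ccb/b meet in 2. 0c->1: no, a/c meet in 1. 0c->2: ok.
aa: 1a undefined. 1a->0: ok.
ab: 1b undefined. 1b->0: no, abca/ca meet in 2 with "a" left. 1b->1: ok.
ac: 1c undefined. 1c->0: no, ac/aa meet in 0. 1c->1: no, aca/aa meet in 0. 1c->2: no, aca/ca meet in 2 with "a" left. Open state 3: 1c->3.
ba: 2a undefined. 2a->0: ok.
bb: 2b undefined. 2b->0: no, a/bba meet in 1. 2b->1: no, a/bb meet in 1. 2b->2: ok.
bc: 2c undefined. 2c->0: no, ccb/bb meet in 2. 2c->1: no, bca/ca meet in 0. 2c->2: no, bca/ca meet in 0. 2c->3: ok.
aca: 3a undefined. 3a->0: no, bca/ca meet in 0. 3a->1: ok.
bcc: 3c undefined. 3c->0: no, bcc/ca meet in 0. 3c->1: ok.
ccb: 3b undefined. 3b->0: no, ccb/ca meet in 0. 3b->1: ok.
All examples now run through 4 states with every (state, symbol) defined. Accept strings end in {1,3}, Reject strings end in {0,2}; accept={1,3}.

states=4 start=0 accept={1,3} delta: 0a->1 0b->2 0c->2 1a->0 1b->1 1c->3 2a->0 2b->2 2c->3 3a->1 3b->1 3c->1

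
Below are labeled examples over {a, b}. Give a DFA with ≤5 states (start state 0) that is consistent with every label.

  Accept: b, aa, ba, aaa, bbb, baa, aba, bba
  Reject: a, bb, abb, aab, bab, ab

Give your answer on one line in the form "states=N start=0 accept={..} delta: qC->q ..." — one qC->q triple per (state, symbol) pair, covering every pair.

states=4 start=0 accept={0,2} delta: 0a->1 0b->2 1a->2 1b->1 2a->2 2b->3 3a->0 3b->0

Grow the machine one transition at a time. Run the examples from 0; the earliest place one falls off (shortest prefix, ties alphabetical) gets sent to the lowest-numbered state that keeps every Accept/Reject pair distinguishable — a pair clashes when both reach the same state with identical unread suffix — and to a fresh state only if none does.
a: 0a undefined. 0a->0: no, b/aab meet in 0 with "b" left. Open state 1: 0a->1.
b: 0b undefined. 0b->0: no, b/bb meet in 0. 0b->1: no, b/a meet in 1. Open state 2: 0b->2.
aa: 1a undefined. 1a->0: no, b/aab meet in 2. 1a->1: no, aa/a meet in 1. 1a->2: ok.
ab: 1b undefined. 1b->0: no, b/abb meet in 2. 1b->1: ok.
ba: 2a undefined. 2a->0: no, b/bab meet in 2. 2a->1: no, ba/a meet in 1. 2a->2: ok.
bb: 2b undefined. 2b->0: no, bba/a meet in 1. 2b->1: no, bbb/a meet in 1. 2b->2: no, b/bb meet in 2. Open state 3: 2b->3.
bba: 3a undefined. 3a->0: ok.
bbb: 3b undefined. 3b->0: ok.
All examples now run through 4 states with every (state, symbol) defined. Accept strings end in {0,2}, Reject strings end in {1,3}; accept={0,2}.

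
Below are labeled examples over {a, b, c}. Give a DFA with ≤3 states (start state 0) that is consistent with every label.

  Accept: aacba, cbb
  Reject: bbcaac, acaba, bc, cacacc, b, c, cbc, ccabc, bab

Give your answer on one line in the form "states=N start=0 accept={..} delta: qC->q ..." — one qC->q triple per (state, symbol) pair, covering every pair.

states=3 start=0 accept={2} delta: 0a->0 0b->0 0c->1 1a->0 1b->2 1c->0 2a->2 2b->2 2c->0

Grow the machine one transition at a time. Run the examples from 0; the earliest place one falls off (shortest prefix, ties alphabetical) gets sent to the lowest-numbered state that keeps every Accept/Reject pair distinguishable — a pair clashes when both reach the same state with identical unread suffix — and to a fresh state only if none does.
a: 0a undefined. 0a->0: ok.
b: 0b undefined. 0b->0: ok.
c: 0c undefined. 0c->0: no, aacba/bbcaac meet in 0. Open state 1: 0c->1.
ca: 1a undefined. 1a->0: ok.
cb: 1b undefined. 1b->0: no, aacba/acaba meet in 0. 1b->1: no, aacba/acaba meet in 0. Open state 2: 1b->2.
cc: 1c undefined. 1c->0: ok.
cbb: 2b undefined. 2b->0: no, cbb/acaba meet in 0. 2b->1: no, cbb/bbcaac meet in 1. 2b->2: ok.
cbc: 2c undefined. 2c->0: ok.
aacba: 2a undefined. 2a->0: no, aacba/acaba meet in 0. 2a->1: no, aacba/bbcaac meet in 1. 2a->2: ok.
All examples now run through 3 states with every (state, symbol) defined. Accept strings end in {2}, Reject strings end in {0,1}; accept={2}.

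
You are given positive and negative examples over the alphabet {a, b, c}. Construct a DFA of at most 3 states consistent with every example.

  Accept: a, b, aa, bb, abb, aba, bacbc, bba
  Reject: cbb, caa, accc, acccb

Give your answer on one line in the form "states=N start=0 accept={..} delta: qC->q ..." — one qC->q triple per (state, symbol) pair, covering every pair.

states=2 start=0 accept={0} delta: 0a->0 0b->0 0c->1 1a->1 1b->1 1c->0

State merging on the prefix tree: take the shortest (then alphabetical) example prefix whose next move is undefined and point that move at state 0, else 1, else 2, ...; a target is out if some Accept/Reject pair would then sit in one state with the same input left (inseparable). If every existing state is out, open a new one.
a: 0a undefined. 0a->0: ok.
b: 0b undefined. 0b->0: ok.
c: 0c undefined. 0c->0: no, a/cbb meet in 0. Open state 1: 0c->1.
ca: 1a undefined. 1a->0: no, a/caa meet in 0. 1a->1: ok.
cb: 1b undefined. 1b->0: no, a/cbb meet in 0. 1b->1: ok.
acc: 1c undefined. 1c->0: ok.
All examples now run through 2 states with every (state, symbol) defined. Accept strings end in {0}, Reject strings end in {1}; accept={0}.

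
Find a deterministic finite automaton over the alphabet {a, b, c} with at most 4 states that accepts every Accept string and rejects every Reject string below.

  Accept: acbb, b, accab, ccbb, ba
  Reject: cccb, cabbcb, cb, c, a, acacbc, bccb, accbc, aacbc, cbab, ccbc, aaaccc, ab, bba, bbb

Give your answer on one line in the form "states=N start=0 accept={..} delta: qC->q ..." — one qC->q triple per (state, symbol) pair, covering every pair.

Grow the machine one transition at a time. Run the examples from 0; the earliest place one falls off (shortest prefix, ties alphabetical) gets sent to the lowest-numbered state that keeps every Accept/Reject pair distinguishable — a pair clashes when both reach the same state with identical unread suffix — and to a fresh state only if none does.
a: 0a undefined. 0a->0: no, b/ab meet in 0 with "b" left. Open state 1: 0a->1.
b: 0b undefined. 0b->0: no, b/bbb meet in 0. 0b->1: no, b/a meet in 1. Open state 2: 0b->2.
c: 0c undefined. 0c->0: no, b/cccb meet in 2. 0c->1: ok.
aa: 1a undefined. 1a->0: ok.
ab: 1b undefined. 1b->0: ok.
ac: 1c undefined. 1c->0: ok.
ba: 2a undefined. 2a->0: no, ba/cccb meet in 0. 2a->1: no, ba/c meet in 1. 2a->2: ok.
bb: 2b undefined. 2b->0: no, acbb/cccb meet in 0. 2b->1: no, acbb/c meet in 1. 2b->2: no, acbb/bba meet in 2. Open state 3: 2b->3.
bc: 2c undefined. 2c->0: ok.
bba: 3a undefined. 3a->0: ok.
bbb: 3b undefined. 3b->0: ok.
cabbc: 3c undefined. 3c->0: no, b/cabbcb meet in 2. 3c->1: ok.
All examples now run through 4 states with every (state, symbol) defined. Accept strings end in {2,3}, Reject strings end in {0,1}; accept={2,3}.

states=4 start=0 accept={2,3} delta: 0a->1 0b->2 0c->1 1a->0 1b->0 1c->0 2a->2 2b->3 2c->0 3a->0 3b->0 3c->1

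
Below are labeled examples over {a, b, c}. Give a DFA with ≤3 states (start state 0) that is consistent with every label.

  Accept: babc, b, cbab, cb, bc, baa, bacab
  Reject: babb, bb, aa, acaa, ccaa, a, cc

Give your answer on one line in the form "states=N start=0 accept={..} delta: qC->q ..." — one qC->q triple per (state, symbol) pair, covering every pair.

states=3 start=0 accept={1} delta: 0a->0 0b->1 0c->0 1a->2 1b->0 1c->1 2a->1 2b->1 2c->0

State merging on the prefix tree: take the shortest (then alphabetical) example prefix whose next move is undefined and point that move at state 0, else 1, else 2, ...; a target is out if some Accept/Reject pair would then sit in one state with the same input left (inseparable). If every existing state is out, open a new one.
a: 0a undefined. 0a->0: ok.
b: 0b undefined. 0b->0: no, b/babb meet in 0. Open state 1: 0b->1.
c: 0c undefined. 0c->0: ok.
ba: 1a undefined. 1a->0: no, baa/aa meet in 0. 1a->1: no, cbab/bb meet in 1 with "b" left. Open state 2: 1a->2.
bb: 1b undefined. 1b->0: ok.
bc: 1c undefined. 1c->0: no, bc/bb meet in 0. 1c->1: ok.
baa: 2a undefined. 2a->0: no, baa/bb meet in 0. 2a->1: ok.
bab: 2b undefined. 2b->0: no, babc/bb meet in 0. 2b->1: ok.
bac: 2c undefined. 2c->0: ok.
All examples now run through 3 states with every (state, symbol) defined. Accept strings end in {1}, Reject strings end in {0}; accept={1}.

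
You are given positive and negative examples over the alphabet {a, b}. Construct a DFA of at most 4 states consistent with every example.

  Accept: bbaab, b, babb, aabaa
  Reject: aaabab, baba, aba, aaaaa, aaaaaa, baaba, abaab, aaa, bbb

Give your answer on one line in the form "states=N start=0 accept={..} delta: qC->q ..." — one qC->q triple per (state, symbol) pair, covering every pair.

State merging on the prefix tree: take the shortest (then alphabetical) example prefix whose next move is undefined and point that move at state 0, else 1, else 2, ...; a target is out if some Accept/Reject pair would then sit in one state with the same input left (inseparable). If every existing state is out, open a new one.
a: 0a undefined. 0a->0: ok.
b: 0b undefined. 0b->0: no, bbaab/aaabab meet in 0. Open state 1: 0b->1.
ba: 1a undefined. 1a->0: no, b/aaabab meet in 1. 1a->1: no, b/aba meet in 1. Open state 2: 1a->2.
bb: 1b undefined. 1b->0: no, bbaab/bbb meet in 1. 1b->1: no, bbaab/abaab meet in 2 with "ab" left. 1b->2: ok.
baa: 2a undefined. 2a->0: no, bbaab/abaab meet in 1. 2a->1: no, bbaab/aaabab meet in 2 with "b" left. 2a->2: no, bbaab/aaabab meet in 2 with "b" left. Open state 3: 2a->3.
bab: 2b undefined. 2b->0: ok.
baab: 3b undefined. 3b->0: ok.
bbaa: 3a undefined. 3a->0: ok.
All examples now run through 4 states with every (state, symbol) defined. Accept strings end in {1,3}, Reject strings end in {0,2}; accept={1,3}.

states=4 start=0 accept={1,3} delta: 0a->0 0b->1 1a->2 1b->2 2a->3 2b->0 3a->0 3b->0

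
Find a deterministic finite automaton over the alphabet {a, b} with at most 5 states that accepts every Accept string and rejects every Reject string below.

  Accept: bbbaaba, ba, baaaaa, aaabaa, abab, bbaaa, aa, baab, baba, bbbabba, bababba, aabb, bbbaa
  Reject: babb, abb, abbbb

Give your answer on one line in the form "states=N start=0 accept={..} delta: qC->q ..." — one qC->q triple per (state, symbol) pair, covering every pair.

states=3 start=0 accept={0,1} delta: 0a->1 0b->0 1a->0 1b->2 2a->0 2b->2

State merging on the prefix tree: take the shortest (then alphabetical) example prefix whose next move is undefined and point that move at state 0, else 1, else 2, ...; a target is out if some Accept/Reject pair would then sit in one state with the same input left (inseparable). If every existing state is out, open a new one.
a: 0a undefined. 0a->0: no, aabb/abb meet in 0 with "bb" left. Open state 1: 0a->1.
b: 0b undefined. 0b->0: ok.
aa: 1a undefined. 1a->0: ok.
ab: 1b undefined. 1b->0: no, aaabaa/babb meet in 0. 1b->1: no, bbbaaba/babb meet in 1. Open state 2: 1b->2.
aba: 2a undefined. 2a->0: ok.
abb: 2b undefined. 2b->0: no, abab/babb meet in 0. 2b->1: no, bbbaaba/babb meet in 1. 2b->2: ok.
All examples now run through 3 states with every (state, symbol) defined. Accept strings end in {0,1}, Reject strings end in {2}; accept={0,1}.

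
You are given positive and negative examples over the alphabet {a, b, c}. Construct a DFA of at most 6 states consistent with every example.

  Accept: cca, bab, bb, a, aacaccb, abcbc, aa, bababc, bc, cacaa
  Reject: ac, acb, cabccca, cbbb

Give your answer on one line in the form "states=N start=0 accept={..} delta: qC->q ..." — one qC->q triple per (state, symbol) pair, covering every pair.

states=3 start=0 accept={0,1} delta: 0a->0 0b->1 0c->2 1a->0 1b->0 1c->0 2a->2 2b->2 2c->1

Fold the examples into a partial DFA from state 0: repeatedly fix the first undefined (state, symbol) met by the shortest-then-alphabetical prefix, trying targets in increasing order and rejecting any under which an Accept and a Reject string meet in one state with the same remainder; add a state when all current targets are rejected. Accepting states are where Accept strings end.
a: 0a undefined. 0a->0: ok.
b: 0b undefined. 0b->0: no, bababc/ac meet in 0 with "c" left. Open state 1: 0b->1.
c: 0c undefined. 0c->0: no, cca/ac meet in 0. 0c->1: no, bb/acb meet in 1 with "b" left. Open state 2: 0c->2.
ba: 1a undefined. 1a->0: ok.
bb: 1b undefined. 1b->0: ok.
bc: 1c undefined. 1c->0: ok.
ca: 2a undefined. 2a->0: no, cca/cabccca meet in 2 with "ca" left. 2a->1: no, aacaccb/acb meet in 2 with "b" left. 2a->2: ok.
cb: 2b undefined. 2b->0: no, bb/acb meet in 0. 2b->1: no, cca/cabccca meet in 2 with "ca" left. 2b->2: ok.
cc: 2c undefined. 2c->0: no, cca/cabccca meet in 0. 2c->1: ok.
All examples now run through 3 states with every (state, symbol) defined. Accept strings end in {0,1}, Reject strings end in {2}; accept={0,1}.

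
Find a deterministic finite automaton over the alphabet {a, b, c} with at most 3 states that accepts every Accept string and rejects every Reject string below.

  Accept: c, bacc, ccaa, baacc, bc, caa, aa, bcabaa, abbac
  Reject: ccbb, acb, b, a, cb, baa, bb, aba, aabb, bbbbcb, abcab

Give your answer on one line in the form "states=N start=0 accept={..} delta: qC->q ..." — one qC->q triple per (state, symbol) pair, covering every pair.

Fold the examples into a partial DFA from state 0: repeatedly fix the first undefined (state, symbol) met by the shortest-then-alphabetical prefix, trying targets in increasing order and rejecting any under which an Accept and a Reject string meet in one state with the same remainder; add a state when all current targets are rejected. Accepting states are where Accept strings end.
a: 0a undefined. 0a->0: no, aa/a meet in 0. Open state 1: 0a->1.
b: 0b undefined. 0b->0: no, aa/baa meet in 1 with "a" left. 0b->1: ok.
c: 0c undefined. 0c->0: ok.
aa: 1a undefined. 1a->0: ok.
ab: 1b undefined. 1b->0: no, c/ccbb meet in 0. 1b->1: no, c/aba meet in 0. Open state 2: 1b->2.
ac: 1c undefined. 1c->0: ok.
aba: 2a undefined. 2a->0: no, c/aba meet in 0. 2a->1: ok.
abb: 2b undefined. 2b->0: ok.
abc: 2c undefined. 2c->0: ok.
All examples now run through 3 states with every (state, symbol) defined. Accept strings end in {0}, Reject strings end in {1,2}; accept={0}.

states=3 start=0 accept={0} delta: 0a->1 0b->1 0c->0 1a->0 1b->2 1c->0 2a->1 2b->0 2c->0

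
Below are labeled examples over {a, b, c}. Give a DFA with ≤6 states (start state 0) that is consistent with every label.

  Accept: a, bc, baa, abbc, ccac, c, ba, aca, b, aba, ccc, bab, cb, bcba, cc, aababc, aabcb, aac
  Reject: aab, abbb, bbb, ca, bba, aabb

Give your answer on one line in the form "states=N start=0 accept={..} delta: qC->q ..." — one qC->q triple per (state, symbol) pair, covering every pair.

State merging on the prefix tree: take the shortest (then alphabetical) example prefix whose next move is undefined and point that move at state 0, else 1, else 2, ...; a target is out if some Accept/Reject pair would then sit in one state with the same input left (inseparable). If every existing state is out, open a new one.
a: 0a undefined. 0a->0: no, aca/ca meet in 0 with "ca" left. Open state 1: 0a->1.
b: 0b undefined. 0b->0: no, a/bba meet in 1. 0b->1: no, aba/bba meet in 1 with "ba" left. Open state 2: 0b->2.
c: 0c undefined. 0c->0: no, a/ca meet in 1. 0c->1: ok.
aa: 1a undefined. 1a->0: no, b/aab meet in 2. 1a->1: no, a/ca meet in 1. 1a->2: no, b/ca meet in 2. Open state 3: 1a->3.
ab: 1b undefined. 1b->0: ok.
ac: 1c undefined. 1c->0: ok.
ba: 2a undefined. 2a->0: ok.
bb: 2b undefined. 2b->0: no, a/bba meet in 1. 2b->1: no, a/abbb meet in 1. 2b->2: no, ccac/bba meet in 0. 2b->3: ok.
bc: 2c undefined. 2c->0: ok.
aab: 3b undefined. 3b->0: no, bc/aab meet in 0. 3b->1: no, a/aab meet in 1. 3b->2: no, b/aab meet in 2. 3b->3: ok.
aac: 3c undefined. 3c->0: ok.
bba: 3a undefined. 3a->0: no, bc/bba meet in 0. 3a->1: no, a/bba meet in 1. 3a->2: no, b/bba meet in 2. 3a->3: ok.
All examples now run through 4 states with every (state, symbol) defined. Accept strings end in {0,1,2}, Reject strings end in {3}; accept={0,1,2}.

states=4 start=0 accept={0,1,2} delta: 0a->1 0b->2 0c->1 1a->3 1b->0 1c->0 2a->0 2b->3 2c->0 3a->3 3b->3 3c->0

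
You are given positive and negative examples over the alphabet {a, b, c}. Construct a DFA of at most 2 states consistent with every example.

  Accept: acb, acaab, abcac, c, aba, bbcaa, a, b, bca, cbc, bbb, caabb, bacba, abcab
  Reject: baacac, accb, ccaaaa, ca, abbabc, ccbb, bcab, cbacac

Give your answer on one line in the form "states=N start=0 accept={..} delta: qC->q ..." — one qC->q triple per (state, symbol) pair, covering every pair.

State merging on the prefix tree: take the shortest (then alphabetical) example prefix whose next move is undefined and point that move at state 0, else 1, else 2, ...; a target is out if some Accept/Reject pair would then sit in one state with the same input left (inseparable). If every existing state is out, open a new one.
a: 0a undefined. 0a->0: no, abcab/bcab meet in 0 with "bcab" left. Open state 1: 0a->1.
b: 0b undefined. 0b->0: no, bca/ca meet in 0 with "ca" left. 0b->1: ok.
c: 0c undefined. 0c->0: no, a/ca meet in 1. 0c->1: ok.
ab: 1b undefined. 1b->0: ok.
ac: 1c undefined. 1c->0: ok.
ba: 1a undefined. 1a->0: ok.
All examples now run through 2 states with every (state, symbol) defined. Accept strings end in {1}, Reject strings end in {0}; accept={1}.

states=2 start=0 accept={1} delta: 0a->1 0b->1 0c->1 1a->0 1b->0 1c->0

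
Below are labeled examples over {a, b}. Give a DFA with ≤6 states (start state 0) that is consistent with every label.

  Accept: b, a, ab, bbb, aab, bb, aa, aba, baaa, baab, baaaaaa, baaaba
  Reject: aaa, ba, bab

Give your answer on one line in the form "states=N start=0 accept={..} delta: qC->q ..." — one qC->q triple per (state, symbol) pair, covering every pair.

states=4 start=0 accept={0,1,2} delta: 0a->1 0b->2 1a->2 1b->0 2a->3 2b->0 3a->0 3b->3

Fold the examples into a partial DFA from state 0: repeatedly fix the first undefined (state, symbol) met by the shortest-then-alphabetical prefix, trying targets in increasing order and rejecting any under which an Accept and a Reject string meet in one state with the same remainder; add a state when all current targets are rejected. Accepting states are where Accept strings end.
a: 0a undefined. 0a->0: no, a/aaa meet in 0. Open state 1: 0a->1.
b: 0b undefined. 0b->0: no, a/ba meet in 1. 0b->1: no, aab/bab meet in 1 with "ab" left. Open state 2: 0b->2.
aa: 1a undefined. 1a->0: no, a/aaa meet in 1. 1a->1: no, a/aaa meet in 1. 1a->2: ok.
ab: 1b undefined. 1b->0: ok.
ba: 2a undefined. 2a->0: no, b/bab meet in 2. 2a->1: no, a/aaa meet in 1. 2a->2: no, b/aaa meet in 2. Open state 3: 2a->3.
bb: 2b undefined. 2b->0: ok.
baa: 3a undefined. 3a->0: ok.
bab: 3b undefined. 3b->0: no, ab/bab meet in 0. 3b->1: no, a/bab meet in 1. 3b->2: no, b/bab meet in 2. 3b->3: ok.
All examples now run through 4 states with every (state, symbol) defined. Accept strings end in {0,1,2}, Reject strings end in {3}; accept={0,1,2}.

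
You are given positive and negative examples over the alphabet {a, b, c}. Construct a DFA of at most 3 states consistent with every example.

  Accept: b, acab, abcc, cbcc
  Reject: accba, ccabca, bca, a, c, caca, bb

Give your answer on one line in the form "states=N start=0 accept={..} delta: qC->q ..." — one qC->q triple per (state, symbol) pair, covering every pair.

Fold the examples into a partial DFA from state 0: repeatedly fix the first undefined (state, symbol) met by the shortest-then-alphabetical prefix, trying targets in increasing order and rejecting any under which an Accept and a Reject string meet in one state with the same remainder; add a state when all current targets are rejected. Accepting states are where Accept strings end.
a: 0a undefined. 0a->0: ok.
b: 0b undefined. 0b->0: no, b/a meet in 0. Open state 1: 0b->1.
c: 0c undefined. 0c->0: ok.
bb: 1b undefined. 1b->0: ok.
bc: 1c undefined. 1c->0: no, abcc/ccabca meet in 0. 1c->1: ok.
bca: 1a undefined. 1a->0: ok.
All examples now run through 2 states with every (state, symbol) defined. Accept strings end in {1}, Reject strings end in {0}; accept={1}.

states=2 start=0 accept={1} delta: 0a->0 0b->1 0c->0 1a->0 1b->0 1c->1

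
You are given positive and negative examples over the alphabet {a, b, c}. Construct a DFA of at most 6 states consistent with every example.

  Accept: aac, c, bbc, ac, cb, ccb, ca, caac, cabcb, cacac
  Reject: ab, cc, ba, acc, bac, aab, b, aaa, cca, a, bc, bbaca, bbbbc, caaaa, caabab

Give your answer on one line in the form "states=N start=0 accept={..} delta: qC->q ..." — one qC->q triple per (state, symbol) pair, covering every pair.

states=5 start=0 accept={2,3} delta: 0a->0 0b->1 0c->2 1a->1 1b->3 1c->0 2a->3 2b->2 2c->1 3a->4 3b->0 3c->2 4a->0 4b->0 4c->3

State merging on the prefix tree: take the shortest (then alphabetical) example prefix whose next move is undefined and point that move at state 0, else 1, else 2, ...; a target is out if some Accept/Reject pair would then sit in one state with the same input left (inseparable). If every existing state is out, open a new one.
a: 0a undefined. 0a->0: ok.
b: 0b undefined. 0b->0: no, aac/bac meet in 0 with "c" left. Open state 1: 0b->1.
c: 0c undefined. 0c->0: no, aac/cc meet in 0. 0c->1: no, aac/ab meet in 1. Open state 2: 0c->2.
ba: 1a undefined. 1a->0: no, aac/bac meet in 2. 1a->1: ok.
bb: 1b undefined. 1b->0: no, aac/bbbbc meet in 2. 1b->1: no, bbc/bac meet in 1 with "c" left. 1b->2: no, bbc/cc meet in 2 with "c" left. Open state 3: 1b->3.
bc: 1c undefined. 1c->0: ok.
ca: 2a undefined. 2a->0: no, ca/bac meet in 0. 2a->1: no, ca/ab meet in 1. 2a->2: no, aac/caaaa meet in 2. 2a->3: ok.
cb: 2b undefined. 2b->0: no, cb/bac meet in 0. 2b->1: no, cb/ab meet in 1. 2b->2: ok.
cc: 2c undefined. 2c->0: no, ccb/ab meet in 1. 2c->1: ok.
bba: 3a undefined. 3a->0: no, ccb/bbaca meet in 3. 3a->1: no, ccb/caabab meet in 3. 3a->2: no, aac/caaaa meet in 2. 3a->3: no, ccb/caaaa meet in 3. Open state 4: 3a->4.
bbb: 3b undefined. 3b->0: ok.
bbc: 3c undefined. 3c->0: no, bbc/bac meet in 0. 3c->1: no, bbc/ab meet in 1. 3c->2: ok.
bbac: 4c undefined. 4c->0: no, caac/bac meet in 0. 4c->1: no, caac/ab meet in 1. 4c->2: no, ccb/bbaca meet in 3. 4c->3: ok.
caaa: 4a undefined. 4a->0: ok.
caab: 4b undefined. 4b->0: ok.
All examples now run through 5 states with every (state, symbol) defined. Accept strings end in {2,3}, Reject strings end in {0,1,4}; accept={2,3}.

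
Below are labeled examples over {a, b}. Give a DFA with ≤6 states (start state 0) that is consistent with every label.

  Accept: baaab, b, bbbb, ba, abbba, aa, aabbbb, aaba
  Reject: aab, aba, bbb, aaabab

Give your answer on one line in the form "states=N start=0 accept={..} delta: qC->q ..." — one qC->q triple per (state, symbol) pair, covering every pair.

State merging on the prefix tree: take the shortest (then alphabetical) example prefix whose next move is undefined and point that move at state 0, else 1, else 2, ...; a target is out if some Accept/Reject pair would then sit in one state with the same input left (inseparable). If every existing state is out, open a new one.
a: 0a undefined. 0a->0: no, b/aab meet in 0 with "b" left. Open state 1: 0a->1.
b: 0b undefined. 0b->0: no, b/bbb meet in 0. 0b->1: ok.
aa: 1a undefined. 1a->0: no, baaab/aab meet in 1. 1a->1: no, baaab/aab meet in 1 with "b" left. Open state 2: 1a->2.
ab: 1b undefined. 1b->0: no, b/aba meet in 1. 1b->1: no, b/bbb meet in 1. 1b->2: ok.
aaa: 2a undefined. 2a->0: ok.
aab: 2b undefined. 2b->0: no, aabbbb/aab meet in 0. 2b->1: no, b/aab meet in 1. 2b->2: no, baaab/aab meet in 2. Open state 3: 2b->3.
aaba: 3a undefined. 3a->0: no, aaba/aba meet in 0. 3a->1: ok.
aabb: 3b undefined. 3b->0: no, bbbb/aba meet in 0. 3b->1: no, aabbbb/aab meet in 3. 3b->2: no, abbba/aba meet in 0. 3b->3: no, bbbb/aab meet in 3. Open state 4: 3b->4.
aabbb: 4b undefined. 4b->0: ok.
abbba: 4a undefined. 4a->0: no, abbba/aba meet in 0. 4a->1: ok.
All examples now run through 5 states with every (state, symbol) defined. Accept strings end in {1,2,4}, Reject strings end in {0,3}; accept={1,2,4}.

states=5 start=0 accept={1,2,4} delta: 0a->1 0b->1 1a->2 1b->2 2a->0 2b->3 3a->1 3b->4 4a->1 4b->0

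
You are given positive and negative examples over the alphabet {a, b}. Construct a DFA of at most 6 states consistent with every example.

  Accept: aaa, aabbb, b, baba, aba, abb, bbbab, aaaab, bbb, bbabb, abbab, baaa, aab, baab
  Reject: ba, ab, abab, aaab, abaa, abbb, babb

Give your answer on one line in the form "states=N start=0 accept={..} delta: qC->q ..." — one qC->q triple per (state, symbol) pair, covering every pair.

states=5 start=0 accept={1,2,4} delta: 0a->1 0b->2 1a->0 1b->0 2a->3 2b->0 3a->0 3b->4 4a->1 4b->0

Fold the examples into a partial DFA from state 0: repeatedly fix the first undefined (state, symbol) met by the shortest-then-alphabetical prefix, trying targets in increasing order and rejecting any under which an Accept and a Reject string meet in one state with the same remainder; add a state when all current targets are rejected. Accepting states are where Accept strings end.
a: 0a undefined. 0a->0: no, aabbb/abbb meet in 0 with "bbb" left. Open state 1: 0a->1.
b: 0b undefined. 0b->0: no, abb/babb meet in 1 with "bb" left. 0b->1: no, baab/aaab meet in 1 with "aab" left. Open state 2: 0b->2.
aa: 1a undefined. 1a->0: ok.
ab: 1b undefined. 1b->0: ok.
ba: 2a undefined. 2a->0: no, baba/ba meet in 0. 2a->1: no, aaa/ba meet in 1. 2a->2: no, aabbb/babb meet in 2 with "bb" left. Open state 3: 2a->3.
bb: 2b undefined. 2b->0: ok.
baa: 3a undefined. 3a->0: ok.
bab: 3b undefined. 3b->0: no, aabbb/babb meet in 2. 3b->1: no, baba/ab meet in 0. 3b->2: no, baba/ba meet in 3. 3b->3: no, baba/ab meet in 0. Open state 4: 3b->4.
baba: 4a undefined. 4a->0: no, baba/ab meet in 0. 4a->1: ok.
babb: 4b undefined. 4b->0: ok.
All examples now run through 5 states with every (state, symbol) defined. Accept strings end in {1,2,4}, Reject strings end in {0,3}; accept={1,2,4}.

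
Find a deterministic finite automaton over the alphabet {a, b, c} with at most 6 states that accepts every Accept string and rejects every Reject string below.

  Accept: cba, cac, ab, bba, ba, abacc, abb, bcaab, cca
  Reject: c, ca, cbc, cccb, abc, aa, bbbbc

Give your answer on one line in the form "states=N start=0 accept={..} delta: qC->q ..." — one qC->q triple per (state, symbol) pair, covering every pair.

states=4 start=0 accept={1,3} delta: 0a->0 0b->1 0c->2 1a->1 1b->1 1c->2 2a->2 2b->1 2c->3 3a->1 3b->0 3c->3

Grow the machine one transition at a time. Run the examples from 0; the earliest place one falls off (shortest prefix, ties alphabetical) gets sent to the lowest-numbered state that keeps every Accept/Reject pair distinguishable — a pair clashes when both reach the same state with identical unread suffix — and to a fresh state only if none does.
a: 0a undefined. 0a->0: ok.
b: 0b undefined. 0b->0: no, ab/aa meet in 0. Open state 1: 0b->1.
c: 0c undefined. 0c->0: no, cac/c meet in 0. 0c->1: no, ab/c meet in 1. Open state 2: 0c->2.
ba: 1a undefined. 1a->0: no, ba/aa meet in 0. 1a->1: ok.
bb: 1b undefined. 1b->0: no, bba/aa meet in 0. 1b->1: ok.
bc: 1c undefined. 1c->0: no, abacc/c meet in 2. 1c->1: no, ab/abc meet in 1. 1c->2: ok.
ca: 2a undefined. 2a->0: no, cac/c meet in 2. 2a->1: no, cac/c meet in 2. 2a->2: ok.
cb: 2b undefined. 2b->0: no, cba/aa meet in 0. 2b->1: ok.
cc: 2c undefined. 2c->0: no, cba/cccb meet in 1. 2c->1: no, cba/cccb meet in 1. 2c->2: no, cba/cccb meet in 1. Open state 3: 2c->3.
cca: 3a undefined. 3a->0: no, cca/aa meet in 0. 3a->1: ok.
ccc: 3c undefined. 3c->0: no, cba/cccb meet in 1. 3c->1: no, cba/cccb meet in 1. 3c->2: no, cba/cccb meet in 1. 3c->3: ok.
cccb: 3b undefined. 3b->0: ok.
All examples now run through 4 states with every (state, symbol) defined. Accept strings end in {1,3}, Reject strings end in {0,2}; accept={1,3}.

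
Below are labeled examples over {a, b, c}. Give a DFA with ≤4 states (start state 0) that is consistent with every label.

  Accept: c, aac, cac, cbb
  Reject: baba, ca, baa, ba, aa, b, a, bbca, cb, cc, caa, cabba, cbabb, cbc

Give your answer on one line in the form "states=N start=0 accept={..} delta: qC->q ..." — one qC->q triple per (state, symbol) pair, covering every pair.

Fold the examples into a partial DFA from state 0: repeatedly fix the first undefined (state, symbol) met by the shortest-then-alphabetical prefix, trying targets in increasing order and rejecting any under which an Accept and a Reject string meet in one state with the same remainder; add a state when all current targets are rejected. Accepting states are where Accept strings end.
a: 0a undefined. 0a->0: ok.
b: 0b undefined. 0b->0: ok.
c: 0c undefined. 0c->0: no, c/baba meet in 0. Open state 1: 0c->1.
ca: 1a undefined. 1a->0: ok.
cb: 1b undefined. 1b->0: no, c/cbc meet in 1. 1b->1: no, c/cb meet in 1. Open state 2: 1b->2.
cc: 1c undefined. 1c->0: ok.
cba: 2a undefined. 2a->0: ok.
cbb: 2b undefined. 2b->0: no, cbb/baba meet in 0. 2b->1: ok.
cbc: 2c undefined. 2c->0: ok.
All examples now run through 3 states with every (state, symbol) defined. Accept strings end in {1}, Reject strings end in {0,2}; accept={1}.

states=3 start=0 accept={1} delta: 0a->0 0b->0 0c->1 1a->0 1b->2 1c->0 2a->0 2b->1 2c->0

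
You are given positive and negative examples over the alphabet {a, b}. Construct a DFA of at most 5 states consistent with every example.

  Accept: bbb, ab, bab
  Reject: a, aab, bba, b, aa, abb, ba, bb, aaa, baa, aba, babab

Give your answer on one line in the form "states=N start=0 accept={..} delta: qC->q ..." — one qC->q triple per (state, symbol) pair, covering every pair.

states=4 start=0 accept={3} delta: 0a->1 0b->2 1a->0 1b->3 2a->1 2b->1 3a->0 3b->0

State merging on the prefix tree: take the shortest (then alphabetical) example prefix whose next move is undefined and point that move at state 0, else 1, else 2, ...; a target is out if some Accept/Reject pair would then sit in one state with the same input left (inseparable). If every existing state is out, open a new one.
a: 0a undefined. 0a->0: no, ab/aab meet in 0 with "b" left. Open state 1: 0a->1.
b: 0b undefined. 0b->0: no, bbb/b meet in 0. 0b->1: no, bbb/abb meet in 1 with "bb" left. Open state 2: 0b->2.
aa: 1a undefined. 1a->0: ok.
ab: 1b undefined. 1b->0: no, ab/aa meet in 0. 1b->1: no, ab/a meet in 1. 1b->2: no, ab/aab meet in 2. Open state 3: 1b->3.
ba: 2a undefined. 2a->0: no, bab/aab meet in 2. 2a->1: ok.
bb: 2b undefined. 2b->0: no, bbb/aab meet in 2. 2b->1: ok.
aba: 3a undefined. 3a->0: ok.
abb: 3b undefined. 3b->0: ok.
All examples now run through 4 states with every (state, symbol) defined. Accept strings end in {3}, Reject strings end in {0,1,2}; accept={3}.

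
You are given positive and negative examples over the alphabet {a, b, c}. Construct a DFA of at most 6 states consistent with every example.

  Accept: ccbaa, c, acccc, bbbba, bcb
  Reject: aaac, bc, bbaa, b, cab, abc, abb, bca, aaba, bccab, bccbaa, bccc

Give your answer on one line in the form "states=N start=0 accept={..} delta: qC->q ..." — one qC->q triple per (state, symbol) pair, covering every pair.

states=5 start=0 accept={0,4} delta: 0a->1 0b->1 0c->0 1a->2 1b->2 1c->3 2a->4 2b->1 2c->1 3a->1 3b->0 3c->4 4a->1 4b->0 4c->3

Fold the examples into a partial DFA from state 0: repeatedly fix the first undefined (state, symbol) met by the shortest-then-alphabetical prefix, trying targets in increasing order and rejecting any under which an Accept and a Reject string meet in one state with the same remainder; add a state when all current targets are rejected. Accepting states are where Accept strings end.
a: 0a undefined. 0a->0: no, c/aaac meet in 0 with "c" left. Open state 1: 0a->1.
b: 0b undefined. 0b->0: no, ccbaa/bccbaa meet in 0 with "ccbaa" left. 0b->1: ok.
c: 0c undefined. 0c->0: ok.
aa: 1a undefined. 1a->0: no, ccbaa/b meet in 1. 1a->1: no, ccbaa/b meet in 1. Open state 2: 1a->2.
ab: 1b undefined. 1b->0: no, c/cab meet in 0. 1b->1: no, ccbaa/bbaa meet in 2 with "a" left. 1b->2: ok.
ac: 1c undefined. 1c->0: no, ccbaa/bccbaa meet in 2 with "a" left. 1c->1: no, acccc/bc meet in 1. 1c->2: no, ccbaa/bca meet in 2 with "a" left. Open state 3: 1c->3.
aaa: 2a undefined. 2a->0: no, ccbaa/aaac meet in 0. 2a->1: no, ccbaa/b meet in 1. 2a->2: no, ccbaa/bbaa meet in 2. 2a->3: no, ccbaa/bc meet in 3. Open state 4: 2a->4.
aab: 2b undefined. 2b->0: no, c/abb meet in 0. 2b->1: ok.
abc: 2c undefined. 2c->0: no, c/abc meet in 0. 2c->1: ok.
acc: 3c undefined. 3c->0: no, ccbaa/bccbaa meet in 4. 3c->1: no, acccc/b meet in 1. 3c->2: no, ccbaa/bccbaa meet in 4. 3c->3: no, acccc/bc meet in 3. 3c->4: ok.
bca: 3a undefined. 3a->0: no, c/bca meet in 0. 3a->1: ok.
bcb: 3b undefined. 3b->0: ok.
aaac: 4c undefined. 4c->0: no, c/aaac meet in 0. 4c->1: no, acccc/bc meet in 3. 4c->2: no, acccc/b meet in 1. 4c->3: ok.
bbaa: 4a undefined. 4a->0: no, c/bbaa meet in 0. 4a->1: ok.
bccb: 4b undefined. 4b->0: ok.
All examples now run through 5 states with every (state, symbol) defined. Accept strings end in {0,4}, Reject strings end in {1,2,3}; accept={0,4}.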